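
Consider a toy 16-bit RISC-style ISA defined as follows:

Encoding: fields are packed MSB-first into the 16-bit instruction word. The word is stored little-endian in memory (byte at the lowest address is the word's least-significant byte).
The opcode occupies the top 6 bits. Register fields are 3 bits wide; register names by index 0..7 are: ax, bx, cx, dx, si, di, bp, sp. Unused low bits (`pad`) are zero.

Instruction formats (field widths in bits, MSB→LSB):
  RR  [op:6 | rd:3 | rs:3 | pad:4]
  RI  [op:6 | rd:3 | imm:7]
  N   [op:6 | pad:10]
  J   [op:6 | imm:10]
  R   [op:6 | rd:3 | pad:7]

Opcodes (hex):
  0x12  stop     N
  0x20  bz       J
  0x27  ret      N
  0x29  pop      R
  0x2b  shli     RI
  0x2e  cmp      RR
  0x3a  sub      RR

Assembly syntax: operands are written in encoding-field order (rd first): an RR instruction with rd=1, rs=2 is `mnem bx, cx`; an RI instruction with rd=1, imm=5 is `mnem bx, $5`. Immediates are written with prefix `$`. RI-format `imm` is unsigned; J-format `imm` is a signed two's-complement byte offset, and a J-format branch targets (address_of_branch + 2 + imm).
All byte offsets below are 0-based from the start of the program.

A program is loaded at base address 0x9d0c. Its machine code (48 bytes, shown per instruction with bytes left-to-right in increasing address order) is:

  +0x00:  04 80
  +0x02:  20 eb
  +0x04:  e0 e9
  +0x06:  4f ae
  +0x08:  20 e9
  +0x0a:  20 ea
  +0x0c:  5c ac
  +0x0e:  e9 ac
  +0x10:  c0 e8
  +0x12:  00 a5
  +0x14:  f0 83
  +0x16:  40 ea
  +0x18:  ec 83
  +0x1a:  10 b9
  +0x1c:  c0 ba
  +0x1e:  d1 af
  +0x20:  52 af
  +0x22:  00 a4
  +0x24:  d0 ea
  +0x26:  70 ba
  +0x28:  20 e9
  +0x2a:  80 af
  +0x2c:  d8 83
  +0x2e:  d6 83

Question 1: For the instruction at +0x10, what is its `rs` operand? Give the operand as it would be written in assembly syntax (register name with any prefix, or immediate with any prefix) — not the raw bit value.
si

off 0x10: read c0 e8 as little → 0xe8c0
  op=0xe8c0>>10=0x3a ⇒ sub (RR)
  rd@[9:7]=0x1 ⇒ bx
  rs@[6:4]=0x4 ⇒ si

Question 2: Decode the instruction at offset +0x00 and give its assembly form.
bz $4

off 0x00: read 04 80 as little → 0x8004
  op=0x8004>>10=0x20 ⇒ bz (J)
  [9:0] imm=4 = $4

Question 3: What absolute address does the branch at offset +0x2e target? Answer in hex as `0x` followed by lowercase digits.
[2e] d6 83 → 0x83d6
  op=0x83d6>>10=0x20 ⇒ bz (J)
  [9:0] imm=982 (s10→-42) = $-42
  target = base 0x9d0c + off 0x2e + 2 + imm -42 = 0x9d12

0x9d12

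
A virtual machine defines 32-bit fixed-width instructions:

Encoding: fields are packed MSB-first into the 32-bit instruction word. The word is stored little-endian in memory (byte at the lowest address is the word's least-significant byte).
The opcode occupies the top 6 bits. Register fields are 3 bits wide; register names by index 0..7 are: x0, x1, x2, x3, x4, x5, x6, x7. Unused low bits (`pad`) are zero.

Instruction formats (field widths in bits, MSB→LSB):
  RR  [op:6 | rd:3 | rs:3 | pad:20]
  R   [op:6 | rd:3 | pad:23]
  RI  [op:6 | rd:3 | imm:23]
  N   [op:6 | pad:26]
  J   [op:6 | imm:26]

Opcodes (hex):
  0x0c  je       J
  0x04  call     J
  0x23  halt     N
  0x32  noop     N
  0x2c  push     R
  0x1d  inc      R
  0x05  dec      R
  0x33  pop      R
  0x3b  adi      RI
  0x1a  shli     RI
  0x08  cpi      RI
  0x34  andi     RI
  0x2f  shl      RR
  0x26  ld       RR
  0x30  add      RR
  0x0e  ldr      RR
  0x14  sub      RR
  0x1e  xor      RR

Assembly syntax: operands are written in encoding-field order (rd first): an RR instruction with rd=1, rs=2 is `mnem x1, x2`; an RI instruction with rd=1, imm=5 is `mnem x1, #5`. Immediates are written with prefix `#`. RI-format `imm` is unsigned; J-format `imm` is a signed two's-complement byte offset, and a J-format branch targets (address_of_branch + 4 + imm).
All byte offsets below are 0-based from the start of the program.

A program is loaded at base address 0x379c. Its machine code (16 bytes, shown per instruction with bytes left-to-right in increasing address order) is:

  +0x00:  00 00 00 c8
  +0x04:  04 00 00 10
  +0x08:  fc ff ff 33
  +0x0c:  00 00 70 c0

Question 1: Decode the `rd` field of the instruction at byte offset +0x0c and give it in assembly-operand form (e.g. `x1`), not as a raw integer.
@+0c  little-endian(00 00 70 c0) = 0xc0700000
  top 6b → 0x30 → add [RR]
  [25:23] rd=0 = x0
  [22:20] rs=7 = x7

x0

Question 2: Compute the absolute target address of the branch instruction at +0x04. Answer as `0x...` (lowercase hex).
0x37a8

off 0x04: read 04 00 00 10 as little → 0x10000004
  opcode bits[31:26]=0x4: call/J
  imm@[25:0]=0x4 ⇒ #4
  target = base 0x379c + off 0x04 + 4 + imm 4 = 0x37a8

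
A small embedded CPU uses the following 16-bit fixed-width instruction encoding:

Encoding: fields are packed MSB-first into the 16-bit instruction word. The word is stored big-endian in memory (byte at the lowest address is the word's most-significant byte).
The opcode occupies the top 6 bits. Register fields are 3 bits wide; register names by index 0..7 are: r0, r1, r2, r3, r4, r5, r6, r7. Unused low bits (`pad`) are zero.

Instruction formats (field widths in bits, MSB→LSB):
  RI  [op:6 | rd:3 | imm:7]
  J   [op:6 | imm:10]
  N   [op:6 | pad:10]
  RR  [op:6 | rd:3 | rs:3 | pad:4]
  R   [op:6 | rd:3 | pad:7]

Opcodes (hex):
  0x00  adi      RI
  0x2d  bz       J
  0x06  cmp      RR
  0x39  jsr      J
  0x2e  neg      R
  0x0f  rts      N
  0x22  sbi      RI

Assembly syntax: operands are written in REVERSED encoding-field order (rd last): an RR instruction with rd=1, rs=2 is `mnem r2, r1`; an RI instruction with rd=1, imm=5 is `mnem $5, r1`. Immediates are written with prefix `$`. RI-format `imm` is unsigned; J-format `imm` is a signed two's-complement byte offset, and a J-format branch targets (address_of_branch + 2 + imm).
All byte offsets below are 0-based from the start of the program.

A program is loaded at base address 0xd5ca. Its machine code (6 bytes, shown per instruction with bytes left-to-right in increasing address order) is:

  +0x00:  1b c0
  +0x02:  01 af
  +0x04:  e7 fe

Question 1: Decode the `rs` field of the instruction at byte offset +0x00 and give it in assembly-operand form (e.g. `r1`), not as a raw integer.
off 0x00: read 1b c0 as big → 0x1bc0
  op=0x1bc0>>10=0x6 ⇒ cmp (RR)
  rd: (w>>7)&0x7=0x7 → r7
  rs: (w>>4)&0x7=0x4 → r4

r4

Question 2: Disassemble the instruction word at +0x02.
[02] 01 af → 0x01af
  top 6b → 0x0 → adi [RI]
  rd@[9:7]=0x3 ⇒ r3
  imm@[6:0]=0x2f ⇒ $47

adi $47, r3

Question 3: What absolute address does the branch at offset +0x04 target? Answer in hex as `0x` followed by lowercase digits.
@+04  big-endian(e7 fe) = 0xe7fe
  top 6b → 0x39 → jsr [J]
  [9:0] imm=1022 (s10→-2) = $-2
  target = base 0xd5ca + off 0x04 + 2 + imm -2 = 0xd5ce

0xd5ce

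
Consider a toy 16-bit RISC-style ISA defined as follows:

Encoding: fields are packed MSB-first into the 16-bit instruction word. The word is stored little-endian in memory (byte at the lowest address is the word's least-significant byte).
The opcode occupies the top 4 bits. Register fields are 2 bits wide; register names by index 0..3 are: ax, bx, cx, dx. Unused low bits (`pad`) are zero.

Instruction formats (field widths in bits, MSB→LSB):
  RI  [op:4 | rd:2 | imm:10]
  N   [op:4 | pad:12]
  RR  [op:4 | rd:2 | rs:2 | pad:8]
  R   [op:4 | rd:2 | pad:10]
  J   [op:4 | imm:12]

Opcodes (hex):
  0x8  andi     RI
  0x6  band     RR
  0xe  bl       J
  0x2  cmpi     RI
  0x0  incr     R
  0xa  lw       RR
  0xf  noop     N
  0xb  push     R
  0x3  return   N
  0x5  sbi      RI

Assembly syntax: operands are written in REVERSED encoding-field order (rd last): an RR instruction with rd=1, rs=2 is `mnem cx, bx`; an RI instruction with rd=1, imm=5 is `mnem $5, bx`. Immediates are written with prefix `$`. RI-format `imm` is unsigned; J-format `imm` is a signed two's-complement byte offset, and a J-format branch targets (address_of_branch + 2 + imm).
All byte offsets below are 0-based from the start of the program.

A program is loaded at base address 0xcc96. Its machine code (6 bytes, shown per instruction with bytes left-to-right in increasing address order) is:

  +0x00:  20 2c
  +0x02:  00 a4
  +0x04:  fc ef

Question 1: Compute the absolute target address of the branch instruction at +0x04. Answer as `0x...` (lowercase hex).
0xcc98

off 0x04: read fc ef as little → 0xeffc
  top 4b → 0xe → bl [J]
  imm: (w>>0)&0xfff=0xffc (s12→-4) → $-4
  target = base 0xcc96 + off 0x04 + 2 + imm -4 = 0xcc98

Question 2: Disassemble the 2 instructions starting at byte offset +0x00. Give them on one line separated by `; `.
cmpi $32, dx; lw ax, bx

[00] 20 2c → 0x2c20
  top 4b → 0x2 → cmpi [RI]
  rd: (w>>10)&0x3=0x3 → dx
  imm: (w>>0)&0x3ff=0x20 → $32
[02] 00 a4 → 0xa400
  top 4b → 0xa → lw [RR]
  rd: (w>>10)&0x3=0x1 → bx
  rs: (w>>8)&0x3=0x0 → ax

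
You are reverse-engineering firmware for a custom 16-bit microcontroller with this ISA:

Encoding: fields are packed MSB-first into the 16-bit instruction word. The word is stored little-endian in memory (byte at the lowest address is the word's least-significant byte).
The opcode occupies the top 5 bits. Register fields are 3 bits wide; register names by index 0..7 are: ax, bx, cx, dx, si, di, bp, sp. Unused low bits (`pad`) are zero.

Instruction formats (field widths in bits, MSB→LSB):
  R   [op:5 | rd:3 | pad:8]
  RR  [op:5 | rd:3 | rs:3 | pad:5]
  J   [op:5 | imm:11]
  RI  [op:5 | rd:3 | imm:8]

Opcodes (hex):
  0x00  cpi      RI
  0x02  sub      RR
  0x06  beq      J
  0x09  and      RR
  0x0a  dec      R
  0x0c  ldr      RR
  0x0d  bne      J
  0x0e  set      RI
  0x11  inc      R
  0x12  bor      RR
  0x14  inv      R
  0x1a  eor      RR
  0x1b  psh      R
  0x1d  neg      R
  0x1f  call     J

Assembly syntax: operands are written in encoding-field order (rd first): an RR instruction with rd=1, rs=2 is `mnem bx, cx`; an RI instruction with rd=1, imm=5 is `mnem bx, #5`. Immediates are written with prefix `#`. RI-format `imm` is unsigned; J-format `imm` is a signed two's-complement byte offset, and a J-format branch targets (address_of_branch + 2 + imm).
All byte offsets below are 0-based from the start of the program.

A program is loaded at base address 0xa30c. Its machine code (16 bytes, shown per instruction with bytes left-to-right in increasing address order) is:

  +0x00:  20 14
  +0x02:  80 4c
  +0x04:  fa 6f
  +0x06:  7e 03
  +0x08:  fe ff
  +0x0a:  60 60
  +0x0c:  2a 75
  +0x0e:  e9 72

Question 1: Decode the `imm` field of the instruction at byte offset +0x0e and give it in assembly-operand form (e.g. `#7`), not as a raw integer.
off 0x0e: read e9 72 as little → 0x72e9
  top 5b → 0xe → set [RI]
  [10:8] rd=2 = cx
  [7:0] imm=233 = #233

#233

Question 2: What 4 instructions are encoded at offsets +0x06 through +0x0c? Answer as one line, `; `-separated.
cpi dx, #126; call #-2; ldr ax, dx; set di, #42

off 0x06: read 7e 03 as little → 0x037e
  top 5b → 0x0 → cpi [RI]
  rd: (w>>8)&0x7=0x3 → dx
  imm: (w>>0)&0xff=0x7e → #126
off 0x08: read fe ff as little → 0xfffe
  top 5b → 0x1f → call [J]
  imm: (w>>0)&0x7ff=0x7fe (s11→-2) → #-2
off 0x0a: read 60 60 as little → 0x6060
  top 5b → 0xc → ldr [RR]
  rd: (w>>8)&0x7=0x0 → ax
  rs: (w>>5)&0x7=0x3 → dx
off 0x0c: read 2a 75 as little → 0x752a
  top 5b → 0xe → set [RI]
  rd: (w>>8)&0x7=0x5 → di
  imm: (w>>0)&0xff=0x2a → #42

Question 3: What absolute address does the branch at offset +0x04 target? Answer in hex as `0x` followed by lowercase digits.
@+04  little-endian(fa 6f) = 0x6ffa
  top 5b → 0xd → bne [J]
  imm@[10:0]=0x7fa (s11→-6) ⇒ #-6
  target = base 0xa30c + off 0x04 + 2 + imm -6 = 0xa30c

0xa30c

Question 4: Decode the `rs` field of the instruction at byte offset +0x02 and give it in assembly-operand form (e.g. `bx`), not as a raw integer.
[02] 80 4c → 0x4c80
  top 5b → 0x9 → and [RR]
  [10:8] rd=4 = si
  [7:5] rs=4 = si

si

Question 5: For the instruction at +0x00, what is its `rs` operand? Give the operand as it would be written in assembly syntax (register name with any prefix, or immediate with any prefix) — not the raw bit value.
bx

off 0x00: read 20 14 as little → 0x1420
  top 5b → 0x2 → sub [RR]
  rd: (w>>8)&0x7=0x4 → si
  rs: (w>>5)&0x7=0x1 → bx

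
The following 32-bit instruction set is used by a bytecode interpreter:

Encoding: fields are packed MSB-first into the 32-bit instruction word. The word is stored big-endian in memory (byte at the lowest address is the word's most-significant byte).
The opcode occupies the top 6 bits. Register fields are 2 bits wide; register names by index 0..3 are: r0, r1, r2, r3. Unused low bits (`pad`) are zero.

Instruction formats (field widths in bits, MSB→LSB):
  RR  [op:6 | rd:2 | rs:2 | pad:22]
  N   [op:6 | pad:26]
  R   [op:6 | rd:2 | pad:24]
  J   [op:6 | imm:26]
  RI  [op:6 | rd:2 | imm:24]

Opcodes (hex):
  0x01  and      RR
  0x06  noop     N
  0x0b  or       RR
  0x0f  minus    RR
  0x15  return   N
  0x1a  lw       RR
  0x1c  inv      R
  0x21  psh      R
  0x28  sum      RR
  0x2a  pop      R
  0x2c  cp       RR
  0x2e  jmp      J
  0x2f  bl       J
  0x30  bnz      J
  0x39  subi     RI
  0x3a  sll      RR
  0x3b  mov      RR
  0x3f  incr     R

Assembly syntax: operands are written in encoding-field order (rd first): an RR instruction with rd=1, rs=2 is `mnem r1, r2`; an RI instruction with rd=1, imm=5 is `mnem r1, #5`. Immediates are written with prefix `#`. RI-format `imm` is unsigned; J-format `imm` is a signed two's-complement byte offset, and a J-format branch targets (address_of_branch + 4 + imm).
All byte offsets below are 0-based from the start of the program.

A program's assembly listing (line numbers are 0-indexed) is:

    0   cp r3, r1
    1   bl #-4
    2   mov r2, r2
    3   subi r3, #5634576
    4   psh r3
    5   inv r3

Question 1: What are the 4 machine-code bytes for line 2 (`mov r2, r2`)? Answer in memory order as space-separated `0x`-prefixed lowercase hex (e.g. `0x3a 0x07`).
0xee 0x80 0x00 0x00

L2: mov op=0x3b:6|rd=2:2|rs=2:2|pad=0:22 ⇒ 0xee800000 ⇒ big ee 80 00 00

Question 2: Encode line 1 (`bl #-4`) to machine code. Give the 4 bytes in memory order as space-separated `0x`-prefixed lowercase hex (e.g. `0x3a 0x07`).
1. bl fields op=0x2f:6|imm=-4:26 → word bffffffch → bf ff ff fc

0xbf 0xff 0xff 0xfc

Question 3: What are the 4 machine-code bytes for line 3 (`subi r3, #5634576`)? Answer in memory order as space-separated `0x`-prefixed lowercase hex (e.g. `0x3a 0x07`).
L3: subi op=0x39:6|rd=3:2|imm=5634576:24 ⇒ 0xe755fa10 ⇒ big e7 55 fa 10

0xe7 0x55 0xfa 0x10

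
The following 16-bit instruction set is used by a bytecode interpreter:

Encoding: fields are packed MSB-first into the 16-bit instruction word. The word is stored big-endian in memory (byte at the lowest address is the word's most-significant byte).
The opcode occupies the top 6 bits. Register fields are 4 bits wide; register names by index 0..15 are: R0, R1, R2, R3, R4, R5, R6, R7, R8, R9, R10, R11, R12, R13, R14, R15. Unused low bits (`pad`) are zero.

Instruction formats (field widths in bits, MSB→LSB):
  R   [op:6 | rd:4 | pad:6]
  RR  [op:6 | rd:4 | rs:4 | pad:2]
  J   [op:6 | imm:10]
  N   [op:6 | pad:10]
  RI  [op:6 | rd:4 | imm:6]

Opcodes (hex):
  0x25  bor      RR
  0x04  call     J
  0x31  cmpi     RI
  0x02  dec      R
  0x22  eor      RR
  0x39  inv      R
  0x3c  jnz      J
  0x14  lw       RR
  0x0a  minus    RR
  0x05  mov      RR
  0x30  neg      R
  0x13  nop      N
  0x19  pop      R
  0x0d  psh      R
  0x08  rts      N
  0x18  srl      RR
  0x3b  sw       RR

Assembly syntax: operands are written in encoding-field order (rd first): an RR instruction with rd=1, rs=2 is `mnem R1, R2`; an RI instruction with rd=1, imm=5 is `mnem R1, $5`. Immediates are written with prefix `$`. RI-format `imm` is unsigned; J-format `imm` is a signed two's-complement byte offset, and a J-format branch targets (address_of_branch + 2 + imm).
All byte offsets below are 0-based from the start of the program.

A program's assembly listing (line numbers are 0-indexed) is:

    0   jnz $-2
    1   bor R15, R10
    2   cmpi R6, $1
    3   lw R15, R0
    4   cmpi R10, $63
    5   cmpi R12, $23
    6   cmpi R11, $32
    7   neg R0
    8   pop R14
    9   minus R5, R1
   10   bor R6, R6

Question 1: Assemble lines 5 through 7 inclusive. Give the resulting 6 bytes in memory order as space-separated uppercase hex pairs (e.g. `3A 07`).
C7 17 C6 E0 C0 00

5. cmpi fields op=0x31:6|rd=12:4|imm=23:6 → word c717h → c7 17
6. cmpi fields op=0x31:6|rd=11:4|imm=32:6 → word c6e0h → c6 e0
7. neg fields op=0x30:6|rd=0:4|pad=0:6 → word c000h → c0 00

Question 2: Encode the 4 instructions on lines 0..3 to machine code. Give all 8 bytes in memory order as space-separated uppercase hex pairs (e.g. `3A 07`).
F3 FE 97 E8 C5 81 53 C0

0. jnz fields op=0x3c:6|imm=-2:10 → word f3feh → f3 fe
1. bor fields op=0x25:6|rd=15:4|rs=10:4|pad=0:2 → word 97e8h → 97 e8
2. cmpi fields op=0x31:6|rd=6:4|imm=1:6 → word c581h → c5 81
3. lw fields op=0x14:6|rd=15:4|rs=0:4|pad=0:2 → word 53c0h → 53 c0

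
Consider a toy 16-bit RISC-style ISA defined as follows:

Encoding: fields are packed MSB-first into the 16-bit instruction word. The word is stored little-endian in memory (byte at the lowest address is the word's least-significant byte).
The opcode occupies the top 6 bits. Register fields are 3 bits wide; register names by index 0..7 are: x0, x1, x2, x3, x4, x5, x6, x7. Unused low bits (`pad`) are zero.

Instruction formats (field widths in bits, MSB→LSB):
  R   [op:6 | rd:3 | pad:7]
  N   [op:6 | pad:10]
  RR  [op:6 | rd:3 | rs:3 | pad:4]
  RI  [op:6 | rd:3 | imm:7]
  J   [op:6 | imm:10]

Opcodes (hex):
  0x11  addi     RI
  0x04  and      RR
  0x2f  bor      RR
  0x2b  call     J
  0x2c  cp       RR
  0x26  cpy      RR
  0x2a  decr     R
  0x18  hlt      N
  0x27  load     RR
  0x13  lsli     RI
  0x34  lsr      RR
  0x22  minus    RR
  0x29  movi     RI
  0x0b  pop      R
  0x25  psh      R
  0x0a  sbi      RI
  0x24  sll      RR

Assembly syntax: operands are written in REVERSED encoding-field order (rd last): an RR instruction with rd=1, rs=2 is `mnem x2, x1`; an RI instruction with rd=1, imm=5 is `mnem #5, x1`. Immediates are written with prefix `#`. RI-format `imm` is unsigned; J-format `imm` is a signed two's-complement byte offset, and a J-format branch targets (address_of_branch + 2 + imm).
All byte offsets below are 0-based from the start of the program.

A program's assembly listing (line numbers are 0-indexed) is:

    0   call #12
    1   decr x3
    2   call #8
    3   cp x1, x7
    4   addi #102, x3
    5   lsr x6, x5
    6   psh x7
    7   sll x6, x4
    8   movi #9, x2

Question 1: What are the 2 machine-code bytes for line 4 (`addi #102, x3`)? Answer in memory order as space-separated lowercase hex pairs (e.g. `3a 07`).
4. addi fields op=0x11:6|rd=3:3|imm=102:7 → word 45e6h → e6 45

e6 45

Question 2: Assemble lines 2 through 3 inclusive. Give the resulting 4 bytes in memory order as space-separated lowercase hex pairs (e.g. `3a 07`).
2. call fields op=0x2b:6|imm=8:10 → word ac08h → 08 ac
3. cp fields op=0x2c:6|rd=7:3|rs=1:3|pad=0:4 → word b390h → 90 b3

08 ac 90 b3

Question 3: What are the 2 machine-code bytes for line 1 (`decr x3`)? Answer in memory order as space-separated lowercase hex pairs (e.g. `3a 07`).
80 a9

line 1 (decr): pack op=0x2a:6|rd=3:3|pad=0:7 = 0xa980; little→ 80 a9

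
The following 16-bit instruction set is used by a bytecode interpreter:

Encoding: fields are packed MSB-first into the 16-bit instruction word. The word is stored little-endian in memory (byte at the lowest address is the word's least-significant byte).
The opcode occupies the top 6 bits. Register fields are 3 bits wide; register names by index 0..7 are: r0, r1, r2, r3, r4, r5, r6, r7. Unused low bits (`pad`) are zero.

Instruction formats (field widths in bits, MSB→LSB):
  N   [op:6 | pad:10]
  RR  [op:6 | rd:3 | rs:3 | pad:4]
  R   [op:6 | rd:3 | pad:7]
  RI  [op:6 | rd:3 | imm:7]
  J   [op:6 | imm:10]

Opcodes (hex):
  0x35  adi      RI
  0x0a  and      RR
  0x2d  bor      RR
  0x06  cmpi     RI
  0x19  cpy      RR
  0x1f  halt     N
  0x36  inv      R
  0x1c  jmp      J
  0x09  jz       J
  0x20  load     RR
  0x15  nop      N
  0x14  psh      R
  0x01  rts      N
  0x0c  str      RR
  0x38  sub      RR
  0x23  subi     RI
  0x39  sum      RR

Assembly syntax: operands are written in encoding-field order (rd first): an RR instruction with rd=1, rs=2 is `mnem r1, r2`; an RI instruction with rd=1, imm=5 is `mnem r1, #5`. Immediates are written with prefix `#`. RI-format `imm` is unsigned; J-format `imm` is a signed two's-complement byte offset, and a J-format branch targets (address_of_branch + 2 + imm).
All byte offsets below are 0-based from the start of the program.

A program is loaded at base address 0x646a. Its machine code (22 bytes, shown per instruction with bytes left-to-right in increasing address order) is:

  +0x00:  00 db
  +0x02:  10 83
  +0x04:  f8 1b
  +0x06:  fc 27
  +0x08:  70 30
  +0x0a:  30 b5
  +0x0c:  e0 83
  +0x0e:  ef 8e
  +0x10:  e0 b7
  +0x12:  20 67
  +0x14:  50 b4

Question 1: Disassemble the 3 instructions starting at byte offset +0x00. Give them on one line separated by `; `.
off 0x00: read 00 db as little → 0xdb00
  op=0xdb00>>10=0x36 ⇒ inv (R)
  [9:7] rd=6 = r6
off 0x02: read 10 83 as little → 0x8310
  op=0x8310>>10=0x20 ⇒ load (RR)
  [9:7] rd=6 = r6
  [6:4] rs=1 = r1
off 0x04: read f8 1b as little → 0x1bf8
  op=0x1bf8>>10=0x6 ⇒ cmpi (RI)
  [9:7] rd=7 = r7
  [6:0] imm=120 = #120

inv r6; load r6, r1; cmpi r7, #120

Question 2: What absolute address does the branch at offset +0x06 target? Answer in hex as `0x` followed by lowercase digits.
off 0x06: read fc 27 as little → 0x27fc
  opcode bits[15:10]=0x9: jz/J
  imm@[9:0]=0x3fc (s10→-4) ⇒ #-4
  target = base 0x646a + off 0x06 + 2 + imm -4 = 0x646e

0x646e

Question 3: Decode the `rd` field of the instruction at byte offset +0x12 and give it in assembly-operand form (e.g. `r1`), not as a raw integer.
r6

off 0x12: read 20 67 as little → 0x6720
  op=0x6720>>10=0x19 ⇒ cpy (RR)
  rd: (w>>7)&0x7=0x6 → r6
  rs: (w>>4)&0x7=0x2 → r2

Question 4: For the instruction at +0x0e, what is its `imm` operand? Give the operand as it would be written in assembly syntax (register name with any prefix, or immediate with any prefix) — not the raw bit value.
+0x0e: ef 8e ⇒ word 0x8eef (little)
  top 6b → 0x23 → subi [RI]
  rd: (w>>7)&0x7=0x5 → r5
  imm: (w>>0)&0x7f=0x6f → #111

#111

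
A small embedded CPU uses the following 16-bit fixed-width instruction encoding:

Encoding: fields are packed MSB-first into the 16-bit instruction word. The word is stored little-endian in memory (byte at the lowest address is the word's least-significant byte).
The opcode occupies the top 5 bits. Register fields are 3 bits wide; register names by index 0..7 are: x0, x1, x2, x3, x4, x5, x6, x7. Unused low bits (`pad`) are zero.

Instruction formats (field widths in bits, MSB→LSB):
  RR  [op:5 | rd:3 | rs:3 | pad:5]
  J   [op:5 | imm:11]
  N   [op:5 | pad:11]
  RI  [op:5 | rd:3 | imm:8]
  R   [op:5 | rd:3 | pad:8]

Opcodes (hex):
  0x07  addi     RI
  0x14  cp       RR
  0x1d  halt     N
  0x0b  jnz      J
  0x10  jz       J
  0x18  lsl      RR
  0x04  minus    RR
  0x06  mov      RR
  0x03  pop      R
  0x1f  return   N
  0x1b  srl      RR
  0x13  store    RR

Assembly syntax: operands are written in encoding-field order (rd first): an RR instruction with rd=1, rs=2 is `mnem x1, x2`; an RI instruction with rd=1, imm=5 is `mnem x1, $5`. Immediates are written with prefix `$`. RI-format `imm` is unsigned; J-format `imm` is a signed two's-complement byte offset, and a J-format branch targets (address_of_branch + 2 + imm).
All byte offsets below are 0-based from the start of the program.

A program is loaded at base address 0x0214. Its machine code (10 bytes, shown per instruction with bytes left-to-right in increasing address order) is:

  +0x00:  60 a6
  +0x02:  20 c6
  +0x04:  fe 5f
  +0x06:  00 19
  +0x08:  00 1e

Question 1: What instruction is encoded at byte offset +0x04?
[04] fe 5f → 0x5ffe
  top 5b → 0xb → jnz [J]
  imm: (w>>0)&0x7ff=0x7fe (s11→-2) → $-2

jnz $-2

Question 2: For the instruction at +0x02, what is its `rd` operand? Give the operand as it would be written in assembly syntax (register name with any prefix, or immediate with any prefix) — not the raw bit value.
x6

@+02  little-endian(20 c6) = 0xc620
  top 5b → 0x18 → lsl [RR]
  rd: (w>>8)&0x7=0x6 → x6
  rs: (w>>5)&0x7=0x1 → x1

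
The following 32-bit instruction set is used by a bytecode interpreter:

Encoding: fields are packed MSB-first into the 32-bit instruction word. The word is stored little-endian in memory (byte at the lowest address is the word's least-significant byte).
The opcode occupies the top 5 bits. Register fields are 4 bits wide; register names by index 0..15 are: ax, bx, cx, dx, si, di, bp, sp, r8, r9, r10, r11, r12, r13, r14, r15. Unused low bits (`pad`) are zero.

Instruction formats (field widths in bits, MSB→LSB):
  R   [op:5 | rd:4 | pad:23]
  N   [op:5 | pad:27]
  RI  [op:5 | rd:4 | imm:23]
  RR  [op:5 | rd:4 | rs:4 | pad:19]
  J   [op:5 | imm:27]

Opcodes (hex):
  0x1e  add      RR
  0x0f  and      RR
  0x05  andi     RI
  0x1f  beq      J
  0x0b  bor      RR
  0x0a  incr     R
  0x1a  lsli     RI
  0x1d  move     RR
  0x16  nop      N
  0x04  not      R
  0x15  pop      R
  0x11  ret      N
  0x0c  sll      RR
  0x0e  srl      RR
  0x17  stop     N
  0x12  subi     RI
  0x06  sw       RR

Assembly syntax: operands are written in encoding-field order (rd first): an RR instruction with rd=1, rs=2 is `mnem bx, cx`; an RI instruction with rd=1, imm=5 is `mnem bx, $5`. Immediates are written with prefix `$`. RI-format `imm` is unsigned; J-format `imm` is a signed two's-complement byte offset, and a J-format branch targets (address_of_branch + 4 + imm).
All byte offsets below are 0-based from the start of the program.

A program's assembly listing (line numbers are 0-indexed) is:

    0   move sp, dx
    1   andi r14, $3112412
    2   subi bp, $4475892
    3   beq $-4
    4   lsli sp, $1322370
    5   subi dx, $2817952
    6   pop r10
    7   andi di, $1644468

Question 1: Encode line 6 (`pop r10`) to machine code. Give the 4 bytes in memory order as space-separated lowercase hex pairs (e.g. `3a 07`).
00 00 00 ad

6. pop fields op=0x15:5|rd=10:4|pad=0:23 → word ad000000h → 00 00 00 ad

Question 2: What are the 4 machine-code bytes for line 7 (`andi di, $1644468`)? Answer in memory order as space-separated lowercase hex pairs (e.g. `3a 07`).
b4 17 99 2a

L7: andi op=0x5:5|rd=5:4|imm=1644468:23 ⇒ 0x2a9917b4 ⇒ little b4 17 99 2a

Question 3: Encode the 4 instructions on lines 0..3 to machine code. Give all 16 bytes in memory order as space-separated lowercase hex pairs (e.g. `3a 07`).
00 00 98 eb dc 7d 2f 2f f4 4b 44 93 fc ff ff ff

0. move fields op=0x1d:5|rd=7:4|rs=3:4|pad=0:19 → word eb980000h → 00 00 98 eb
1. andi fields op=0x5:5|rd=14:4|imm=3112412:23 → word 2f2f7ddch → dc 7d 2f 2f
2. subi fields op=0x12:5|rd=6:4|imm=4475892:23 → word 93444bf4h → f4 4b 44 93
3. beq fields op=0x1f:5|imm=-4:27 → word fffffffch → fc ff ff ff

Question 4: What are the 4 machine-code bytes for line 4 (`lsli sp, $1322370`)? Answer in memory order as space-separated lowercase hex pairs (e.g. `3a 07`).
82 2d 94 d3

4. lsli fields op=0x1a:5|rd=7:4|imm=1322370:23 → word d3942d82h → 82 2d 94 d3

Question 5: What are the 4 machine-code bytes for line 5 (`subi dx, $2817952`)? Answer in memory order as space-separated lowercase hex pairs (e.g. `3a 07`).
line 5 (subi): pack op=0x12:5|rd=3:4|imm=2817952:23 = 0x91aaffa0; little→ a0 ff aa 91

a0 ff aa 91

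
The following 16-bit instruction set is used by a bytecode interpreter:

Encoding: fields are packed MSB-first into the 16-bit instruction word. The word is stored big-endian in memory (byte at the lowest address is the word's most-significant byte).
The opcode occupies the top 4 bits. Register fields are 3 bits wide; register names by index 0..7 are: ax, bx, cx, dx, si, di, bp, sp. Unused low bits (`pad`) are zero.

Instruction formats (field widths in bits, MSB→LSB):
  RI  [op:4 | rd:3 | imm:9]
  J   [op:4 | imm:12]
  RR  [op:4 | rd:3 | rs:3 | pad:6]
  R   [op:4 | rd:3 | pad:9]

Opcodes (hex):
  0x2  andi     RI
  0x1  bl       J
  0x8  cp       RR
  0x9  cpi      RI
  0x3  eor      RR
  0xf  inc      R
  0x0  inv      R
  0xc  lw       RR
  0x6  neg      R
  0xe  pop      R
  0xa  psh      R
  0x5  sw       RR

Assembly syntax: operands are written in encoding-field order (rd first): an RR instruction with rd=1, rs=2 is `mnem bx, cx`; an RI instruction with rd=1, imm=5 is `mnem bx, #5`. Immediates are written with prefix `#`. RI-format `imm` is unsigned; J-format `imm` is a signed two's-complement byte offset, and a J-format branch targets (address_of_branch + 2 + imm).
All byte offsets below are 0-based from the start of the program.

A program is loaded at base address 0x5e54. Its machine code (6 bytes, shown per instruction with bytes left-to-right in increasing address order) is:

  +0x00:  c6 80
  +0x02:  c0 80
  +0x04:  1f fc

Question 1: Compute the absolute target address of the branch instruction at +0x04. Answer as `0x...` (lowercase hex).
0x5e56

+0x04: 1f fc ⇒ word 0x1ffc (big)
  op=0x1ffc>>12=0x1 ⇒ bl (J)
  [11:0] imm=4092 (s12→-4) = #-4
  target = base 0x5e54 + off 0x04 + 2 + imm -4 = 0x5e56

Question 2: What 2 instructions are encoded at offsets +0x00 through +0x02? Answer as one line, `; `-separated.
lw dx, cx; lw ax, cx

[00] c6 80 → 0xc680
  top 4b → 0xc → lw [RR]
  rd@[11:9]=0x3 ⇒ dx
  rs@[8:6]=0x2 ⇒ cx
[02] c0 80 → 0xc080
  top 4b → 0xc → lw [RR]
  rd@[11:9]=0x0 ⇒ ax
  rs@[8:6]=0x2 ⇒ cx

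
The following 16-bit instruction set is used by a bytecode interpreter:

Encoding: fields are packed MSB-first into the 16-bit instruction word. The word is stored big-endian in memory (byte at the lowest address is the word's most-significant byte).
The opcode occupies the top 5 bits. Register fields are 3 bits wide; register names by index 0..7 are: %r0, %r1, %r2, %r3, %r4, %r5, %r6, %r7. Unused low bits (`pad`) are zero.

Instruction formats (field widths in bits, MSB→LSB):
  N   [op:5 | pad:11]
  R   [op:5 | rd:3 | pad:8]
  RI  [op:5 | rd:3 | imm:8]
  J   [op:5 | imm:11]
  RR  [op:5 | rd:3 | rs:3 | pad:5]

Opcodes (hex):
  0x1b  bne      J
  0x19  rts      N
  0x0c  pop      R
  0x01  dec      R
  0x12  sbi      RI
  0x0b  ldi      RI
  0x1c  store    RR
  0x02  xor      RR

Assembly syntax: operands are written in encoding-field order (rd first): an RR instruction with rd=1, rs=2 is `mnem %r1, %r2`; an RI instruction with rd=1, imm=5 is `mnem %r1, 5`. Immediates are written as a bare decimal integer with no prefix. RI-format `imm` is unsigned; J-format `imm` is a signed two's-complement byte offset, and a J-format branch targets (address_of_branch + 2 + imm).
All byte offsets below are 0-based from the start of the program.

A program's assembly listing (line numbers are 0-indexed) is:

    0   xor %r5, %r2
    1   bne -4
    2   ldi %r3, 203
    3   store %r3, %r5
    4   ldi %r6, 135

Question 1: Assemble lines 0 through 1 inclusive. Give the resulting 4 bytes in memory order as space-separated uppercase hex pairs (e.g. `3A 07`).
15 40 DF FC

L0: xor op=0x2:5|rd=5:3|rs=2:3|pad=0:5 ⇒ 0x1540 ⇒ big 15 40
L1: bne op=0x1b:5|imm=-4:11 ⇒ 0xdffc ⇒ big df fc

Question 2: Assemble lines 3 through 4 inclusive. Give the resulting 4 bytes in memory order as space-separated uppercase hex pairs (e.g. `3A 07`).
3. store fields op=0x1c:5|rd=3:3|rs=5:3|pad=0:5 → word e3a0h → e3 a0
4. ldi fields op=0xb:5|rd=6:3|imm=135:8 → word 5e87h → 5e 87

E3 A0 5E 87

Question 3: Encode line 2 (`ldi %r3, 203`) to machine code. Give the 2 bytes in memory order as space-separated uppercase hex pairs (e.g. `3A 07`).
2. ldi fields op=0xb:5|rd=3:3|imm=203:8 → word 5bcbh → 5b cb

5B CB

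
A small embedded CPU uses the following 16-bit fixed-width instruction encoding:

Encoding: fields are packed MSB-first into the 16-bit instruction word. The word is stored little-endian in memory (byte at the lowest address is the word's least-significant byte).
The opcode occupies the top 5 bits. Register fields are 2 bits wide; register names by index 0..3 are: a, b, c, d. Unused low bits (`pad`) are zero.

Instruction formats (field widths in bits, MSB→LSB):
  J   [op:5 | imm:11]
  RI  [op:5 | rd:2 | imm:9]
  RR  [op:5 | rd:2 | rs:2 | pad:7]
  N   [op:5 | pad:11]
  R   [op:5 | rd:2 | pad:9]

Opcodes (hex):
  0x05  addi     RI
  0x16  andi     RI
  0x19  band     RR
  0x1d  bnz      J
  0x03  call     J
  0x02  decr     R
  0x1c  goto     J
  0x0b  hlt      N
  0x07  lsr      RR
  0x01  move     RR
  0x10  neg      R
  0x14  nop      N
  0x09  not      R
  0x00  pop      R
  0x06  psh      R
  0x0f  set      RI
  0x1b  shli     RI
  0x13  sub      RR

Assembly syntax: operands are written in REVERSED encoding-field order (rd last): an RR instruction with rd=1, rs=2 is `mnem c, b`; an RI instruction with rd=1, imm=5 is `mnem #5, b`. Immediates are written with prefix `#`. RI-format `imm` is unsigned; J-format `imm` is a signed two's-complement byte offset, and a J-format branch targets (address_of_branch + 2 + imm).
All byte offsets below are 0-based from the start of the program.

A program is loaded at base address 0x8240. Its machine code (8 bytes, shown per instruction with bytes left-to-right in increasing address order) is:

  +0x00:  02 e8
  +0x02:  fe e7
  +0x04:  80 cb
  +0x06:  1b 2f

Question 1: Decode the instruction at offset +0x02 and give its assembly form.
off 0x02: read fe e7 as little → 0xe7fe
  top 5b → 0x1c → goto [J]
  imm: (w>>0)&0x7ff=0x7fe (s11→-2) → #-2

goto #-2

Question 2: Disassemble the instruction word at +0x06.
+0x06: 1b 2f ⇒ word 0x2f1b (little)
  top 5b → 0x5 → addi [RI]
  rd@[10:9]=0x3 ⇒ d
  imm@[8:0]=0x11b ⇒ #283

addi #283, d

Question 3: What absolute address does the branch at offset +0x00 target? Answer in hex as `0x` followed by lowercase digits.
off 0x00: read 02 e8 as little → 0xe802
  top 5b → 0x1d → bnz [J]
  [10:0] imm=2 = #2
  target = base 0x8240 + off 0x00 + 2 + imm 2 = 0x8244

0x8244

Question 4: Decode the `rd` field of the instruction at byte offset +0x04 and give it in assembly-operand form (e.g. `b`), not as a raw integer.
[04] 80 cb → 0xcb80
  op=0xcb80>>11=0x19 ⇒ band (RR)
  [10:9] rd=1 = b
  [8:7] rs=3 = d

b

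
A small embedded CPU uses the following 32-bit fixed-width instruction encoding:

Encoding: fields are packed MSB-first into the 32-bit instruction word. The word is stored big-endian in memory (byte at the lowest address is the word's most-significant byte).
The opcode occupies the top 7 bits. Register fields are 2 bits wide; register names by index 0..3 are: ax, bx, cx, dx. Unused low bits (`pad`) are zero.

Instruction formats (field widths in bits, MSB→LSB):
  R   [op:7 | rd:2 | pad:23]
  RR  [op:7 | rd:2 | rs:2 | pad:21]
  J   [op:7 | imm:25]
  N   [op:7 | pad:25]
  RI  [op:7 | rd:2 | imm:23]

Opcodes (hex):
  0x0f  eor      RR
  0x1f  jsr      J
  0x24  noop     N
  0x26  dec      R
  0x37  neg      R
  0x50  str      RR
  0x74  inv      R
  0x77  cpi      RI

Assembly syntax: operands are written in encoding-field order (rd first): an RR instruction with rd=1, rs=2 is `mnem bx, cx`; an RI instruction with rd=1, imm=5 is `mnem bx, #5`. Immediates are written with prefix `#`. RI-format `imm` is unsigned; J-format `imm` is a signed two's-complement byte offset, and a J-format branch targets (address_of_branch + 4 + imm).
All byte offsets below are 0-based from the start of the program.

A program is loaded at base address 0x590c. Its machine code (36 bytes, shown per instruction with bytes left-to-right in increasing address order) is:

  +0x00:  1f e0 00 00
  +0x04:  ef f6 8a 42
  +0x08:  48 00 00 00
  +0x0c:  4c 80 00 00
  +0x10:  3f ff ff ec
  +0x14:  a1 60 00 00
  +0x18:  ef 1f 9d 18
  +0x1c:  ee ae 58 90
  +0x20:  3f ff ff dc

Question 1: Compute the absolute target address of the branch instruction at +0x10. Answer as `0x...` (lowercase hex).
@+10  big-endian(3f ff ff ec) = 0x3fffffec
  top 7b → 0x1f → jsr [J]
  imm: (w>>0)&0x1ffffff=0x1ffffec (s25→-20) → #-20
  target = base 0x590c + off 0x10 + 4 + imm -20 = 0x590c

0x590c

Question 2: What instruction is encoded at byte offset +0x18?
cpi cx, #2071832

off 0x18: read ef 1f 9d 18 as big → 0xef1f9d18
  top 7b → 0x77 → cpi [RI]
  rd@[24:23]=0x2 ⇒ cx
  imm@[22:0]=0x1f9d18 ⇒ #2071832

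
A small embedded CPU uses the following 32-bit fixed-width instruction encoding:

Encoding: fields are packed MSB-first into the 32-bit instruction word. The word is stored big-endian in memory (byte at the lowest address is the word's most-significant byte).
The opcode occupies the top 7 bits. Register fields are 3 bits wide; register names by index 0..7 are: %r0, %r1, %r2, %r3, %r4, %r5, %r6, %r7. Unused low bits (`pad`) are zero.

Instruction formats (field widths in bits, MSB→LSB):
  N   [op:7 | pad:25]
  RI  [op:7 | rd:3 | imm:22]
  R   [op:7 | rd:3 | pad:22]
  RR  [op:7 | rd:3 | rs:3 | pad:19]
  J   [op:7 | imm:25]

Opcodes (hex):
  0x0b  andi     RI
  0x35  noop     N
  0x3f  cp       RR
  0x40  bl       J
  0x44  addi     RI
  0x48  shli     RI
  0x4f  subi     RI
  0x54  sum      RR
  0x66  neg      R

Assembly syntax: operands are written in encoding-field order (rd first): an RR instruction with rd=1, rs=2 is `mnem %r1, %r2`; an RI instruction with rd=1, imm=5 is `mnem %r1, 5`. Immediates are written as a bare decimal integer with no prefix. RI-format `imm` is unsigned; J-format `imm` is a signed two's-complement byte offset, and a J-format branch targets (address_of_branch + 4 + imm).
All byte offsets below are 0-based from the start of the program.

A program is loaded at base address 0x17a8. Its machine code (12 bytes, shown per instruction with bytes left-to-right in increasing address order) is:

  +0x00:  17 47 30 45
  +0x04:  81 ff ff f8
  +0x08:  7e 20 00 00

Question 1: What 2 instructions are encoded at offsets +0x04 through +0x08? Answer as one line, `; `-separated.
bl -8; cp %r0, %r4

+0x04: 81 ff ff f8 ⇒ word 0x81fffff8 (big)
  opcode bits[31:25]=0x40: bl/J
  imm: (w>>0)&0x1ffffff=0x1fffff8 (s25→-8) → -8
+0x08: 7e 20 00 00 ⇒ word 0x7e200000 (big)
  opcode bits[31:25]=0x3f: cp/RR
  rd: (w>>22)&0x7=0x0 → %r0
  rs: (w>>19)&0x7=0x4 → %r4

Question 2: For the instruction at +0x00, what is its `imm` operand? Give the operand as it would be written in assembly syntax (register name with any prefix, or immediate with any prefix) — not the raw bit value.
+0x00: 17 47 30 45 ⇒ word 0x17473045 (big)
  op=0x17473045>>25=0xb ⇒ andi (RI)
  rd@[24:22]=0x5 ⇒ %r5
  imm@[21:0]=0x73045 ⇒ 471109

471109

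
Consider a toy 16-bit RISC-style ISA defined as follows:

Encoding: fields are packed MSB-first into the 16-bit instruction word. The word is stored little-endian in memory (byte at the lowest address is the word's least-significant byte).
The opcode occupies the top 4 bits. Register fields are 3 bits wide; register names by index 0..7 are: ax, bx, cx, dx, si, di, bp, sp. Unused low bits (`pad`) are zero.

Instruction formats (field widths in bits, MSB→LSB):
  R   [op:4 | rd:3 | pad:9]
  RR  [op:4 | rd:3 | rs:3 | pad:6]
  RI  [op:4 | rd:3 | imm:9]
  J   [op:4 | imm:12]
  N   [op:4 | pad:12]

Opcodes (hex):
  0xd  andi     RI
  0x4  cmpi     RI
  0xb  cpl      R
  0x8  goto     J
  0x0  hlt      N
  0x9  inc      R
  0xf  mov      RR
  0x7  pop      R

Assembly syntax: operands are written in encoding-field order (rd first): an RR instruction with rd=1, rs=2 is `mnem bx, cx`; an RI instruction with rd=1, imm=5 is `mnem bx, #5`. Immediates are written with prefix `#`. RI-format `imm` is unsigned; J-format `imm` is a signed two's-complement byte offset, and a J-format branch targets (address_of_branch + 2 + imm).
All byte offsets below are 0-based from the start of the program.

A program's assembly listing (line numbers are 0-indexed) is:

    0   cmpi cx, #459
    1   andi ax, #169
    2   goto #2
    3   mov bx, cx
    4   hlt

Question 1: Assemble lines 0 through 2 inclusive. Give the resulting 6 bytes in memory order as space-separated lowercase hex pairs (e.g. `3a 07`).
cb 45 a9 d0 02 80

L0: cmpi op=0x4:4|rd=2:3|imm=459:9 ⇒ 0x45cb ⇒ little cb 45
L1: andi op=0xd:4|rd=0:3|imm=169:9 ⇒ 0xd0a9 ⇒ little a9 d0
L2: goto op=0x8:4|imm=2:12 ⇒ 0x8002 ⇒ little 02 80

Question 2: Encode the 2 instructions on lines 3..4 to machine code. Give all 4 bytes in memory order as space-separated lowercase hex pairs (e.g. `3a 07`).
80 f2 00 00

line 3 (mov): pack op=0xf:4|rd=1:3|rs=2:3|pad=0:6 = 0xf280; little→ 80 f2
line 4 (hlt): pack op=0x0:4|pad=0:12 = 0x0000; little→ 00 00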